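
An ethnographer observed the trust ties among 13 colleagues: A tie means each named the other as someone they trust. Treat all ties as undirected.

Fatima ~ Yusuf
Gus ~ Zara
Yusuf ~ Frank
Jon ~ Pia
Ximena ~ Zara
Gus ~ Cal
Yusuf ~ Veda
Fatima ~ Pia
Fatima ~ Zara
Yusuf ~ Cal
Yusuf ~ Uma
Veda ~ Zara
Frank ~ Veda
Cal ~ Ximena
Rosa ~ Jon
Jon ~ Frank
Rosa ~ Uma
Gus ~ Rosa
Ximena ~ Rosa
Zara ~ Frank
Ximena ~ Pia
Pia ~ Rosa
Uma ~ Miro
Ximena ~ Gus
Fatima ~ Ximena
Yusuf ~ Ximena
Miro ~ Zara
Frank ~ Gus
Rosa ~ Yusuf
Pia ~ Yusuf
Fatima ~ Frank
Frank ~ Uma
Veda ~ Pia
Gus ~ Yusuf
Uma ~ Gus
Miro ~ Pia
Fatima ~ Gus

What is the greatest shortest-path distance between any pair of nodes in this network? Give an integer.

3

Eccentricity of each node (its greatest distance to any other): Cal:3, Fatima:2, Frank:2, Gus:2, Jon:3, Miro:3, Pia:2, Rosa:2, Uma:2, Veda:2, Ximena:2, Yusuf:2, Zara:2.
The maximum eccentricity is 3, realized for instance by the pair Jon–Cal via Jon – Rosa – Ximena – Cal. So the diameter is 3.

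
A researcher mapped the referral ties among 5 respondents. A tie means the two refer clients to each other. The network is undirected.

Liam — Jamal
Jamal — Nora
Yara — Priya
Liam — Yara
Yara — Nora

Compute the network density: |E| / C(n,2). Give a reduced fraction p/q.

1/2

There are 5 edges and 5 nodes, so the maximum possible is C(5,2) = 10.
Density = 5/10 = 1/2.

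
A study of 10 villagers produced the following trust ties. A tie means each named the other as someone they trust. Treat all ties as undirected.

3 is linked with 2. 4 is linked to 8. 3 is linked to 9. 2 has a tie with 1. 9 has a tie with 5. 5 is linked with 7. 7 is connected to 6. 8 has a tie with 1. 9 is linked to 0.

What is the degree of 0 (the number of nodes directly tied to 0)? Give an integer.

0 is directly tied to 9. That is 1 neighbor, so the degree of 0 is 1.

1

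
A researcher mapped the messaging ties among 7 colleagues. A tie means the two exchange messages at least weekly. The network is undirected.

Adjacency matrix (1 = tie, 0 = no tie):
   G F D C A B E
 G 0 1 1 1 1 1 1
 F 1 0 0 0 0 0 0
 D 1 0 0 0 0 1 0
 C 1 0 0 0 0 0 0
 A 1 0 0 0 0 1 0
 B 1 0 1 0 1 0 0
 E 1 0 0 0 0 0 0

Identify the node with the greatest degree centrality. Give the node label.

G

Degrees — A:2, B:3, C:1, D:2, E:1, F:1, G:6.
The maximum is 6, attained only by G.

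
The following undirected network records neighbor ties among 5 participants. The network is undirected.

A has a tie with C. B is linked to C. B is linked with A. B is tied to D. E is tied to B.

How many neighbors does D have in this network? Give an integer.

D is directly tied to B. That is 1 neighbor, so the degree of D is 1.

1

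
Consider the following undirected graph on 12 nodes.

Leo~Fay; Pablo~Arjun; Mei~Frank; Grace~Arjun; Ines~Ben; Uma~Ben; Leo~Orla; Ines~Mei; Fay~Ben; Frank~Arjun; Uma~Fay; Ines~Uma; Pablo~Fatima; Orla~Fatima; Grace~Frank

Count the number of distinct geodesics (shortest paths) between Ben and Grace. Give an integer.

1

The shortest distance is 4, and the only length-4 path is Ben–Ines–Mei–Frank–Grace. So there is exactly 1 shortest path.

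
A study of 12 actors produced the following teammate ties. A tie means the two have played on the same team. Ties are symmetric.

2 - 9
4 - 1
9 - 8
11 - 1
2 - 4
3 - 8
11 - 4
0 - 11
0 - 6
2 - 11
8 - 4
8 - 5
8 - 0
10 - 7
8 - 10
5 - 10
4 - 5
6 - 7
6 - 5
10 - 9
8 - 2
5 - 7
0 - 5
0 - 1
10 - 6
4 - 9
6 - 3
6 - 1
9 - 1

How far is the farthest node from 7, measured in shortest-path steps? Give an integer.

3

Distances from 7: 0:2, 1:2, 2:3, 3:2, 4:2, 5:1, 6:1, 8:2, 9:2, 10:1, 11:3.
The largest is 3 (to 2 and 11), so the eccentricity of 7 is 3.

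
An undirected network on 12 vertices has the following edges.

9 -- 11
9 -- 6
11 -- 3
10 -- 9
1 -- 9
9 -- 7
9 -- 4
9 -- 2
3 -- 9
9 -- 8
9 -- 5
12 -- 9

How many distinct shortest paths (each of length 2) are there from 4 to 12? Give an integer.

1

The shortest distance is 2, and the only length-2 path is 4–9–12. So there is exactly 1 shortest path.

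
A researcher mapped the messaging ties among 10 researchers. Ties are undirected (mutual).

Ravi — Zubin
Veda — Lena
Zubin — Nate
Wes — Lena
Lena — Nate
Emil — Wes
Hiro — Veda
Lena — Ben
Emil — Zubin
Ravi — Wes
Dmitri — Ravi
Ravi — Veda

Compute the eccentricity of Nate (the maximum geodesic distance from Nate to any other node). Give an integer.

3

Distances from Nate: Ben:2, Dmitri:3, Emil:2, Hiro:3, Lena:1, Ravi:2, Veda:2, Wes:2, Zubin:1.
The largest is 3 (to Dmitri and Hiro), so the eccentricity of Nate is 3.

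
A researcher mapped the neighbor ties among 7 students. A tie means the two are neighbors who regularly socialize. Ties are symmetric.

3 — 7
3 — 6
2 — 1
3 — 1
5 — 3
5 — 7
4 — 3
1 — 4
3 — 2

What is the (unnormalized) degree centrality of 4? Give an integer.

2

4 is directly tied to 1 and 3. That is 2 neighbors, so the degree of 4 is 2.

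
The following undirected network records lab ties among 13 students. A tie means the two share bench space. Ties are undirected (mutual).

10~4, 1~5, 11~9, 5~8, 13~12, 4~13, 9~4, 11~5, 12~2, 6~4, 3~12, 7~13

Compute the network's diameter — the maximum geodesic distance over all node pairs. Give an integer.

7

Eccentricity of each node (its greatest distance to any other): 1:7, 2:7, 3:7, 4:4, 5:6, 6:5, 7:6, 8:7, 9:4, 10:5, 11:5, 12:6, 13:5.
The maximum eccentricity is 7, realized for instance by the pair 2–8 via 2 – 12 – 13 – 4 – 9 – 11 – 5 – 8. So the diameter is 7.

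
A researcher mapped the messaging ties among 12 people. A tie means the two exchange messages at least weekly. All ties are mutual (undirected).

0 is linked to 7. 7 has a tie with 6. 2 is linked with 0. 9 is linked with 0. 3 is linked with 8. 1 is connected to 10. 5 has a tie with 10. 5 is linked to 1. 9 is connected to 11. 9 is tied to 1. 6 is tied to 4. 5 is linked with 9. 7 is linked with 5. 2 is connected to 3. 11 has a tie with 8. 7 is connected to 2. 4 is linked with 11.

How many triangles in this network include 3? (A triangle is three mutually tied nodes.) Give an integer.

0

3's neighbors are 2 and 8, but none of them are tied to each other, so no triangle contains 3.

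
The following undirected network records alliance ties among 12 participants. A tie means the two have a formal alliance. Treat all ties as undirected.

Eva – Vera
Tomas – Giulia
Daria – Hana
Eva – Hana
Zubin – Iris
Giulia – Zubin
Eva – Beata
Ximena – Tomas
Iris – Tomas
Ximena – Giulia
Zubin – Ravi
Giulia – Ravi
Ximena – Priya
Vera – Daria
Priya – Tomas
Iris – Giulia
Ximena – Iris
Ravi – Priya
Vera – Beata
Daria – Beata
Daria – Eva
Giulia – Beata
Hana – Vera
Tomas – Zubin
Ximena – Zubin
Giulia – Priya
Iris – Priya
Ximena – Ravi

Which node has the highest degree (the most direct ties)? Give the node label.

Degrees — Beata:4, Daria:4, Eva:4, Giulia:7, Hana:3, Iris:5, Priya:5, Ravi:4, Tomas:5, Vera:4, Ximena:6, Zubin:5.
The maximum is 7, attained only by Giulia.

Giulia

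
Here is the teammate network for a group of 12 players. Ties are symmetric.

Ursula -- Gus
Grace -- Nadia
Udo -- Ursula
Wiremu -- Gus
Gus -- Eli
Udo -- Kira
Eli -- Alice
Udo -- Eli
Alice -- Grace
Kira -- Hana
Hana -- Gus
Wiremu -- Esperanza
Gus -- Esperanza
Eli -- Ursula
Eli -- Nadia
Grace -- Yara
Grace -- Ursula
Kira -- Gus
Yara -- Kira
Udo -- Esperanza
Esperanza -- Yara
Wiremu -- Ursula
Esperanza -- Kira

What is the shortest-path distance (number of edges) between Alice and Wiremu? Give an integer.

One shortest route is Alice – Eli – Ursula – Wiremu, which uses 3 edges, and at distance 2 from Alice we only reach {Gus, Nadia, Udo, Ursula, Yara}, which does not include Wiremu. So d(Alice,Wiremu) = 3.

3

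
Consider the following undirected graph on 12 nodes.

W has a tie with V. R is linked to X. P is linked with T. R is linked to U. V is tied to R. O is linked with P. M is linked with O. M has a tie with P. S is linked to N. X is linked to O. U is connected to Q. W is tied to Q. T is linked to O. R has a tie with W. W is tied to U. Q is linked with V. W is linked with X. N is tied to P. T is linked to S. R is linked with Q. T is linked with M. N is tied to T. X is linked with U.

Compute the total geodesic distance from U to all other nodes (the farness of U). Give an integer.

25

Distances from U: M:3, N:4, O:2, P:3, Q:1, R:1, S:4, T:3, V:2, W:1, X:1.
Sum = 3 + 4 + 2 + 3 + 1 + 1 + 4 + 3 + 2 + 1 + 1 = 25.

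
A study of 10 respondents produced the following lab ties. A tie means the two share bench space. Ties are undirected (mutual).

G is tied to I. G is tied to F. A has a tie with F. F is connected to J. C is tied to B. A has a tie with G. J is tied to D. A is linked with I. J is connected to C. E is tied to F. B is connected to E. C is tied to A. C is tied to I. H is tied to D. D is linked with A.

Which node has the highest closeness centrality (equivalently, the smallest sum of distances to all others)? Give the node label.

Farness (sum of distances to all others) for each node — A:13, B:20, C:15, D:17, E:20, F:15, G:17, H:25, I:17, J:15.
The smallest farness is 13, for A, so A has the highest closeness.

A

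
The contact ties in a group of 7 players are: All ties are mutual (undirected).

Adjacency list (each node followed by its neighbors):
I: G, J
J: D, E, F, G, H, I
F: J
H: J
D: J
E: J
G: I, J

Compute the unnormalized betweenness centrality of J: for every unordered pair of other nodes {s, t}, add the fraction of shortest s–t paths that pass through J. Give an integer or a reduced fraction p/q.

Pairs whose geodesics pass through J — I–H: 1; I–F: 1; I–E: 1; I–D: 1; H–F: 1; H–E: 1; H–G: 1; H–D: 1; F–E: 1; F–G: 1; F–D: 1; E–G: 1; E–D: 1; G–D: 1.
All other pairs contribute 0.
Summing the contributions gives betweenness(J) = 14.

14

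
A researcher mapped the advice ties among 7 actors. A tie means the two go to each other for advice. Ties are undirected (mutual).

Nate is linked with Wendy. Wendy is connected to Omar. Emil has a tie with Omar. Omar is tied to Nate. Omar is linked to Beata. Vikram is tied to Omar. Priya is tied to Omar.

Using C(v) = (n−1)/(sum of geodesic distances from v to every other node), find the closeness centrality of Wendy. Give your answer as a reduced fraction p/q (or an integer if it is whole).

3/5

Distances from Wendy: Beata:2, Emil:2, Nate:1, Omar:1, Priya:2, Vikram:2. Sum = 10.
n = 7, so closeness = 6/10 = 3/5.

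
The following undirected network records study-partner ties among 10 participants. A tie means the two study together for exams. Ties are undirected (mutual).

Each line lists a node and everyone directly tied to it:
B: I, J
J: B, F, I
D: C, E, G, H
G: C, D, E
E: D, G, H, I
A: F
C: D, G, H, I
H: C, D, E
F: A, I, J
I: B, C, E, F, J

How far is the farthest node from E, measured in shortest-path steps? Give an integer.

Distances from E: A:3, B:2, C:2, D:1, F:2, G:1, H:1, I:1, J:2.
The largest is 3 (to A), so the eccentricity of E is 3.

3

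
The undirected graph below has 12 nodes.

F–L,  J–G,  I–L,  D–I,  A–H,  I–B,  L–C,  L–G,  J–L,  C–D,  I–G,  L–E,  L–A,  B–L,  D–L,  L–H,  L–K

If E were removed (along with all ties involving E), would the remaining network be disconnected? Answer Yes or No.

Even without E, every remaining node can still reach every other (the residual graph is connected), so E is not a cut vertex.

No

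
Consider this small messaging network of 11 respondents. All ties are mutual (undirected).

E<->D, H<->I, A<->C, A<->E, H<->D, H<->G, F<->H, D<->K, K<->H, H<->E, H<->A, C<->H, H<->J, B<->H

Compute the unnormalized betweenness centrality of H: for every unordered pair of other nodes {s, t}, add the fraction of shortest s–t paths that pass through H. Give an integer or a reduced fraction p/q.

79/2

Pairs whose geodesics pass through H — G–E: 1; G–K: 1; G–I: 1; G–F: 1; G–A: 1; G–D: 1; G–B: 1; G–C: 1; G–J: 1; E–K: 1/2; E–I: 1; E–F: 1; E–B: 1; E–C: 1/2 … (+27 more pairs).
All other pairs contribute 0.
Summing the contributions gives betweenness(H) = 79/2.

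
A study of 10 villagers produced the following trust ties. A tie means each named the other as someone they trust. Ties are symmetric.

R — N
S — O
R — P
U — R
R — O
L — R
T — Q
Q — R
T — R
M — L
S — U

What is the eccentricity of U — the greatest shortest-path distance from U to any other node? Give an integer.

Distances from U: L:2, M:3, N:2, O:2, P:2, Q:2, R:1, S:1, T:2.
The largest is 3 (to M), so the eccentricity of U is 3.

3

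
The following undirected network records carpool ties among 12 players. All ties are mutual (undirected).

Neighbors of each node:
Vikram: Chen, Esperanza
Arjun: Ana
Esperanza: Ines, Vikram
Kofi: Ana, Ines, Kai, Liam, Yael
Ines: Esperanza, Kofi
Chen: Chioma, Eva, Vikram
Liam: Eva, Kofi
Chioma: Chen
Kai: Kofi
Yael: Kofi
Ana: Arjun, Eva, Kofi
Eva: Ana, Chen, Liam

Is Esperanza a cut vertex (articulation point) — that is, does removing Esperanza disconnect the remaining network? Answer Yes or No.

Even without Esperanza, every remaining node can still reach every other (the residual graph is connected), so Esperanza is not a cut vertex.

No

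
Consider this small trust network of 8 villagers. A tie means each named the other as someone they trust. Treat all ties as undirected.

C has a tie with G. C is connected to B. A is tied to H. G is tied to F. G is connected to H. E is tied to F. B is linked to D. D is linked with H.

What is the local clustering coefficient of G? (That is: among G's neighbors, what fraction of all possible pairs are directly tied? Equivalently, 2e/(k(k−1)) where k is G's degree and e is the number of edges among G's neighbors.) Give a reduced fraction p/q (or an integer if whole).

0

G's neighbors: C, F, and H (k = 3).
Possible neighbor pairs: C(3,2) = 3. Edges among them: none → e = 0.
Clustering(G) = 0/3 = 0.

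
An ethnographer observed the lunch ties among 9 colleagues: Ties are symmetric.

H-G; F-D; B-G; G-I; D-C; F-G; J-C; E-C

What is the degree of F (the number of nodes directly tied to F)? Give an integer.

2

F is directly tied to D and G. That is 2 neighbors, so the degree of F is 2.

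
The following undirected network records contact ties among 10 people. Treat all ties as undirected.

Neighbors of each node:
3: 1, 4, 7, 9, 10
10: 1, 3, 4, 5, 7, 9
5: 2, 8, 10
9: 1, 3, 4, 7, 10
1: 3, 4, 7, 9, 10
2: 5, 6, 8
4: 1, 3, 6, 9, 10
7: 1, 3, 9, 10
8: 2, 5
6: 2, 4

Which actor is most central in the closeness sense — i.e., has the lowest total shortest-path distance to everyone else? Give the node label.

Farness (sum of distances to all others) for each node — 1:15, 2:19, 3:15, 4:14, 5:15, 6:17, 7:17, 8:21, 9:15, 10:12.
The smallest farness is 12, for 10, so 10 has the highest closeness.

10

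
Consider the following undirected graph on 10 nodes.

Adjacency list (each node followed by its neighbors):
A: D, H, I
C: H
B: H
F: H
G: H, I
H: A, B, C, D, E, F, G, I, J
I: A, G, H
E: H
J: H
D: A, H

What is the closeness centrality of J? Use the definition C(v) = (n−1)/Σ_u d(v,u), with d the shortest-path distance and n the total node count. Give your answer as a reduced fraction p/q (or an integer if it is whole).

9/17

Distances from J: A:2, B:2, C:2, D:2, E:2, F:2, G:2, H:1, I:2. Sum = 17.
n = 10, so closeness = 9/17.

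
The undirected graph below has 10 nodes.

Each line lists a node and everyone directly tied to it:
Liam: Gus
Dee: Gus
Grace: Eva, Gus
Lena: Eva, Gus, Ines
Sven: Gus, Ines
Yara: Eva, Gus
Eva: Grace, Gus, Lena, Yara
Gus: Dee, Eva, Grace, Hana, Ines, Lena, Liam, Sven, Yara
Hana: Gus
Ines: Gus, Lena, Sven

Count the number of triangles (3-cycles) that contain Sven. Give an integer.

Sven's neighbors: Gus and Ines.
Neighbor pairs that are themselves tied: Sven–Gus–Ines. Each forms one triangle with Sven, for 1 in total.

1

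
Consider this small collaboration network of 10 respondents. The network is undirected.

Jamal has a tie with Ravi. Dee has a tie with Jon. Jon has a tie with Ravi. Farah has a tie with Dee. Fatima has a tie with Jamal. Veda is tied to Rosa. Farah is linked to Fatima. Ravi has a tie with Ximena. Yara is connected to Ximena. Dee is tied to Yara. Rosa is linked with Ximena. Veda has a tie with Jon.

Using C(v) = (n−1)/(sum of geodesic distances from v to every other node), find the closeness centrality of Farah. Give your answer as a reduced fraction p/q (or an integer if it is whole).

Distances from Farah: Dee:1, Fatima:1, Jamal:2, Jon:2, Ravi:3, Rosa:4, Veda:3, Ximena:3, Yara:2. Sum = 21.
n = 10, so closeness = 9/21 = 3/7.

3/7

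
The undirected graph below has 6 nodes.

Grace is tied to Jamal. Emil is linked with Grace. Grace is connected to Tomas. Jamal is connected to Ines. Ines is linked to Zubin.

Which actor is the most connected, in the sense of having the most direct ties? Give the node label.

Grace

Degrees — Emil:1, Grace:3, Ines:2, Jamal:2, Tomas:1, Zubin:1.
The maximum is 3, attained only by Grace.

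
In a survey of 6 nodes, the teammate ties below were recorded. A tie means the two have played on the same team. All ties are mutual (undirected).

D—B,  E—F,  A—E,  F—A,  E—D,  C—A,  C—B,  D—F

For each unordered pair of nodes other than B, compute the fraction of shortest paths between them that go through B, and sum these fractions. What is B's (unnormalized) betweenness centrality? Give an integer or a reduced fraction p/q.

Pairs whose geodesics pass through B — C–D: 1.
All other pairs contribute 0.
Summing the contributions gives betweenness(B) = 1.

1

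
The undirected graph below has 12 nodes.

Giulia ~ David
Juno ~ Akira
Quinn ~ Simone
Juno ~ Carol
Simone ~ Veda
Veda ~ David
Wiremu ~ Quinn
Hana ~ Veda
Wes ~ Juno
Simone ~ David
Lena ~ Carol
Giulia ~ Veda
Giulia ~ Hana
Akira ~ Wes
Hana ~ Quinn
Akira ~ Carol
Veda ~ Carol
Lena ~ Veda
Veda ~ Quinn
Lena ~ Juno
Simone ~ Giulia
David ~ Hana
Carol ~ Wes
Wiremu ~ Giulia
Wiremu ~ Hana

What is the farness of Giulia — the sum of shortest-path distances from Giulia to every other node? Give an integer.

Distances from Giulia: Akira:3, Carol:2, David:1, Hana:1, Juno:3, Lena:2, Quinn:2, Simone:1, Veda:1, Wes:3, Wiremu:1.
Sum = 3 + 2 + 1 + 1 + 3 + 2 + 2 + 1 + 1 + 3 + 1 = 20.

20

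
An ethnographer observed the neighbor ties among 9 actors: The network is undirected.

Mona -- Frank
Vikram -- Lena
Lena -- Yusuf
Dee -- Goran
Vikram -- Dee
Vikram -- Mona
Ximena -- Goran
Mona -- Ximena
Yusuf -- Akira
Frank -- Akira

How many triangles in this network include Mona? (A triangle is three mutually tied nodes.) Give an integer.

0

Mona's neighbors are Frank, Vikram, and Ximena, but none of them are tied to each other, so no triangle contains Mona.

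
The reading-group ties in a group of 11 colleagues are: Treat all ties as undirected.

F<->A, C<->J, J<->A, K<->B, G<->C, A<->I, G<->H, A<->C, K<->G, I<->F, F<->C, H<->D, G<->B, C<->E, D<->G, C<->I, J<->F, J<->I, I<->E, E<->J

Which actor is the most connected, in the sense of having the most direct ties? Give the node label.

C

Degrees — A:4, B:2, C:6, D:2, E:3, F:4, G:5, H:2, I:5, J:5, K:2.
The maximum is 6, attained only by C.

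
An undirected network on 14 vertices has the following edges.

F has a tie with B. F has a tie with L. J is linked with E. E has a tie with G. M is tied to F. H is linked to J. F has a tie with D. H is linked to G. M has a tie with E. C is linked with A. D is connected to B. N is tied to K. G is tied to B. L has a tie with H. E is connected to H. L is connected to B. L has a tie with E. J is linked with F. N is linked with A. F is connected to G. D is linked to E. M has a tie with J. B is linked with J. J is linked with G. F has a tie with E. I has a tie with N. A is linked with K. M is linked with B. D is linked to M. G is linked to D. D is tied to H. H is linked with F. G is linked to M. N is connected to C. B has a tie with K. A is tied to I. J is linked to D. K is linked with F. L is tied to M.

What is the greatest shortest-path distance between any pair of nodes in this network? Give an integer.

Eccentricity of each node (its greatest distance to any other): A:3, B:3, C:4, D:4, E:4, F:3, G:4, H:4, I:4, J:4, K:2, L:4, M:4, N:3.
The maximum eccentricity is 4, realized for instance by the pair G–I via G – B – K – A – I. So the diameter is 4.

4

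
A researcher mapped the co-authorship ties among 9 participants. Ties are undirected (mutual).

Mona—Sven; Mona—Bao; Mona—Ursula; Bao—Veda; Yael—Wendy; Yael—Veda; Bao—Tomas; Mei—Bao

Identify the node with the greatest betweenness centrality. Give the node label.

Bao

Unnormalized betweenness of each node: Bao:22, Mei:0, Mona:13, Sven:0, Tomas:0, Ursula:0, Veda:12, Wendy:0, Yael:7.
Bao has the largest value, 22, making it the main broker — the node through which the most shortest paths run.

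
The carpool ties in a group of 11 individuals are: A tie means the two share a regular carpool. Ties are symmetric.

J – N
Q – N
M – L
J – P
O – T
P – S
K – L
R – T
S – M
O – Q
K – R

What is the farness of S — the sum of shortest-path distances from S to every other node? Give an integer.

Distances from S: J:2, K:3, L:2, M:1, N:3, O:5, P:1, Q:4, R:4, T:5.
Sum = 2 + 3 + 2 + 1 + 3 + 5 + 1 + 4 + 4 + 5 = 30.

30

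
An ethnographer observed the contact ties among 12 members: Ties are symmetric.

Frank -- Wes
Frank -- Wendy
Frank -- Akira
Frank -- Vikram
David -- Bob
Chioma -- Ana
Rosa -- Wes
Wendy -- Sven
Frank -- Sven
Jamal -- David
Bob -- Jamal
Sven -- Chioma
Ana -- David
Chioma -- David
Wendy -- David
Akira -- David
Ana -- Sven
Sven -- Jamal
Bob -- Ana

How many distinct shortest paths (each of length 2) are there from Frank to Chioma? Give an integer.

1

The shortest distance is 2, and the only length-2 path is Frank–Sven–Chioma. So there is exactly 1 shortest path.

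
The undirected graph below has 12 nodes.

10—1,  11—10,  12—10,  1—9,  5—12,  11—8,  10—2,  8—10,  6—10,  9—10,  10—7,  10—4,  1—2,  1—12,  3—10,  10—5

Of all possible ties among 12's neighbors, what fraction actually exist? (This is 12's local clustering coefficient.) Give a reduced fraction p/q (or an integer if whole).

12's neighbors: 1, 5, and 10 (k = 3).
Possible neighbor pairs: C(3,2) = 3. Edges among them: 1–10, 5–10 → e = 2.
Clustering(12) = 2/3.

2/3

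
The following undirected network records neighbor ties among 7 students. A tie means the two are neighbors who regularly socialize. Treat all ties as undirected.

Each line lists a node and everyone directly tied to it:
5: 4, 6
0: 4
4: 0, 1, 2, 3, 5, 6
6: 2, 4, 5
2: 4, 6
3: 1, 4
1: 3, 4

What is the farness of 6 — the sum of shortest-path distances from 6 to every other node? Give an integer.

Distances from 6: 0:2, 1:2, 2:1, 3:2, 4:1, 5:1.
Sum = 2 + 2 + 1 + 2 + 1 + 1 = 9.

9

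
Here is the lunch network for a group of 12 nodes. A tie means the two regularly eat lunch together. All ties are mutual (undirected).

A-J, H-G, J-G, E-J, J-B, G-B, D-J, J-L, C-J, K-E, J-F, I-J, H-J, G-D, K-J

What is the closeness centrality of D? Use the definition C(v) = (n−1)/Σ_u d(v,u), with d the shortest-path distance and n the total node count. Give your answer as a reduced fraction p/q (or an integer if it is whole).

11/20

Distances from D: A:2, B:2, C:2, E:2, F:2, G:1, H:2, I:2, J:1, K:2, L:2. Sum = 20.
n = 12, so closeness = 11/20.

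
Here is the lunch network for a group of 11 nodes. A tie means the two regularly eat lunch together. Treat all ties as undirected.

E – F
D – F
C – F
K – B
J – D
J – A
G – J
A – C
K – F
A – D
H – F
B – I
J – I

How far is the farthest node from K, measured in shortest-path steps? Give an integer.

4

Distances from K: A:3, B:1, C:2, D:2, E:2, F:1, G:4, H:2, I:2, J:3.
The largest is 4 (to G), so the eccentricity of K is 4.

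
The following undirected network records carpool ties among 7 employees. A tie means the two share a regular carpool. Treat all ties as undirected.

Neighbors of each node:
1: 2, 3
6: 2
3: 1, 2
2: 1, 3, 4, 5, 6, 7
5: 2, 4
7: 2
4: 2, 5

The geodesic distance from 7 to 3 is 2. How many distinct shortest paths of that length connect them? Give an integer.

1

The shortest distance is 2, and the only length-2 path is 7–2–3. So there is exactly 1 shortest path.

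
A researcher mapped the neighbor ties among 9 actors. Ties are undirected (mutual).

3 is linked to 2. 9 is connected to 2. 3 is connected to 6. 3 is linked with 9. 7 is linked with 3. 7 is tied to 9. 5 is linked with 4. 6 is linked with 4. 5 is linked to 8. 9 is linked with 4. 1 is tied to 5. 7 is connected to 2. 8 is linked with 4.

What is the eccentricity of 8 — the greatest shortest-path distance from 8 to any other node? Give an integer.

3

Distances from 8: 1:2, 2:3, 3:3, 4:1, 5:1, 6:2, 7:3, 9:2.
The largest is 3 (to 2, 3, and 7), so the eccentricity of 8 is 3.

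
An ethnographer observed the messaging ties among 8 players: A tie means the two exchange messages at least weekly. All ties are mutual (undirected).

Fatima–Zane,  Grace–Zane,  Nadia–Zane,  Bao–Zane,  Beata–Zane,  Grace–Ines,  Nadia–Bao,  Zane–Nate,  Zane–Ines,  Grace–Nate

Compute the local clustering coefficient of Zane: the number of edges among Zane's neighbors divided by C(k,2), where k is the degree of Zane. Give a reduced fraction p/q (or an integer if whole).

Zane's neighbors: Bao, Beata, Fatima, Grace, Ines, Nadia, and Nate (k = 7).
Possible neighbor pairs: C(7,2) = 21. Edges among them: Bao–Nadia, Grace–Ines, Grace–Nate → e = 3.
Clustering(Zane) = 3/21 = 1/7.

1/7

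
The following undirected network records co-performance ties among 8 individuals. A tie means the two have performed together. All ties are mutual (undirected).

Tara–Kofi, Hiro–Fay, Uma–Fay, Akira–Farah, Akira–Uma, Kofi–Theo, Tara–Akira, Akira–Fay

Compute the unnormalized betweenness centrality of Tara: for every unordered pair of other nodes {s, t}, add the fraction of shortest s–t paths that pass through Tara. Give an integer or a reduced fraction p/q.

10

Pairs whose geodesics pass through Tara — Farah–Theo: 1; Farah–Kofi: 1; Akira–Theo: 1; Akira–Kofi: 1; Uma–Theo: 1; Uma–Kofi: 1; Theo–Fay: 1; Theo–Hiro: 1; Kofi–Fay: 1; Kofi–Hiro: 1.
All other pairs contribute 0.
Summing the contributions gives betweenness(Tara) = 10.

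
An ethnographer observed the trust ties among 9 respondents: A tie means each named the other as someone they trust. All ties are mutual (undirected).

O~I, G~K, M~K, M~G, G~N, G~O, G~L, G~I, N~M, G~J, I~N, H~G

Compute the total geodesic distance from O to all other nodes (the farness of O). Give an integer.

14

Distances from O: G:1, H:2, I:1, J:2, K:2, L:2, M:2, N:2.
Sum = 1 + 2 + 1 + 2 + 2 + 2 + 2 + 2 = 14.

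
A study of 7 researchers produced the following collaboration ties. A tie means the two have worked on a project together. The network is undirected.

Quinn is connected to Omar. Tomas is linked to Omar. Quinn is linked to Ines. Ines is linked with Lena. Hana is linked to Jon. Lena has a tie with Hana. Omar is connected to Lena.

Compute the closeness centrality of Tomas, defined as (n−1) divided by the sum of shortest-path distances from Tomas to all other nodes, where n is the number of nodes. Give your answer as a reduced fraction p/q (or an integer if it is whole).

2/5

Distances from Tomas: Hana:3, Ines:3, Jon:4, Lena:2, Omar:1, Quinn:2. Sum = 15.
n = 7, so closeness = 6/15 = 2/5.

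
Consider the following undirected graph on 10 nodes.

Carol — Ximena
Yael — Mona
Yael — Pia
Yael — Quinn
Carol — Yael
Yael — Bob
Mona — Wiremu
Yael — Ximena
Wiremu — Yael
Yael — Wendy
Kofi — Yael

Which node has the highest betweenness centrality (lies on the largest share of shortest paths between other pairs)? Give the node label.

Unnormalized betweenness of each node: Bob:0, Carol:0, Kofi:0, Mona:0, Pia:0, Quinn:0, Wendy:0, Wiremu:0, Ximena:0, Yael:34.
Yael has the largest value, 34, making it the main broker — the node through which the most shortest paths run.

Yael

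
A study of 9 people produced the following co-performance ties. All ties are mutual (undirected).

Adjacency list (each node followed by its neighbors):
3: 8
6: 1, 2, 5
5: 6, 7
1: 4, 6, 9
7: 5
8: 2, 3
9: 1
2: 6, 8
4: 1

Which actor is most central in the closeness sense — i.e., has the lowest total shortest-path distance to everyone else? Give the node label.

Farness (sum of distances to all others) for each node — 1:17, 2:17, 3:29, 4:24, 5:19, 6:14, 7:26, 8:22, 9:24.
The smallest farness is 14, for 6, so 6 has the highest closeness.

6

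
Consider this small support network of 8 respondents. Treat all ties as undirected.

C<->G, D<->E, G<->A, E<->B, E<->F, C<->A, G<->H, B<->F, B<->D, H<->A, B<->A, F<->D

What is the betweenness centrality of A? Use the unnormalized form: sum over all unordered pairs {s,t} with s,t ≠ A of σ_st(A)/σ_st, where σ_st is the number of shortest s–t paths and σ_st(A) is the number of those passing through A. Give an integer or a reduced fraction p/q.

Pairs whose geodesics pass through A — C–H: 1/2; C–F: 1; C–E: 1; C–B: 1; C–D: 1; G–F: 1; G–E: 1; G–B: 1; G–D: 1; H–F: 1; H–E: 1; H–B: 1; H–D: 1.
All other pairs contribute 0.
Summing the contributions gives betweenness(A) = 25/2.

25/2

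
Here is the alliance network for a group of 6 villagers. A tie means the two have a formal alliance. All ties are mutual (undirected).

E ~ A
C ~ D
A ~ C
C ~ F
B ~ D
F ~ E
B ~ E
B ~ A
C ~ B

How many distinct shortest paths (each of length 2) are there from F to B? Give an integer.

The shortest distance is 2. The length-2 paths are: F–E–B; F–C–B.
That gives 2 distinct shortest paths.

2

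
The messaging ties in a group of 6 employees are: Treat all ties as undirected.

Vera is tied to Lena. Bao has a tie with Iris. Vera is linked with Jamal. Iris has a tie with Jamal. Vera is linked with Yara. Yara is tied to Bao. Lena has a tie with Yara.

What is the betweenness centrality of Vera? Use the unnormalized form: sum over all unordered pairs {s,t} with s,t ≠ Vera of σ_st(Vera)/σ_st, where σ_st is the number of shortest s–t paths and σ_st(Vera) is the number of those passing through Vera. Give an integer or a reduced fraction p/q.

5/2

Pairs whose geodesics pass through Vera — Lena–Jamal: 1; Lena–Iris: 1/2; Jamal–Yara: 1.
All other pairs contribute 0.
Summing the contributions gives betweenness(Vera) = 5/2.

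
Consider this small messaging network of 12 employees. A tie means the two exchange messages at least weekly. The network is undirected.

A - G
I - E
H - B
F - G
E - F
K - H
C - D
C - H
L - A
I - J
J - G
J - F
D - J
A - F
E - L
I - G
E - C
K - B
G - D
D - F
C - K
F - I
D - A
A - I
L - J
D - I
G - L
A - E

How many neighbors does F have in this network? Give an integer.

F is directly tied to A, D, E, G, I, and J. That is 6 neighbors, so the degree of F is 6.

6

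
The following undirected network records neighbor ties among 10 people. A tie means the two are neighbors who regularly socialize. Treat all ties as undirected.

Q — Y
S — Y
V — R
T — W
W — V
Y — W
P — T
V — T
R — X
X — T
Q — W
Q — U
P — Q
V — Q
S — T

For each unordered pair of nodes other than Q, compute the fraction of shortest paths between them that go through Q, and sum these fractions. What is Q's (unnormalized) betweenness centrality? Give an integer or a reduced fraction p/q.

Pairs whose geodesics pass through Q — R–P: 1/3; R–Y: 1/2; R–U: 1; W–P: 1/2; W–U: 1; P–V: 1/2; P–Y: 1; P–U: 1; V–Y: 1/2; V–U: 1; Y–U: 1; T–U: 3/3; X–U: 4/4; U–S: 1.
All other pairs contribute 0.
Summing the contributions gives betweenness(Q) = 34/3.

34/3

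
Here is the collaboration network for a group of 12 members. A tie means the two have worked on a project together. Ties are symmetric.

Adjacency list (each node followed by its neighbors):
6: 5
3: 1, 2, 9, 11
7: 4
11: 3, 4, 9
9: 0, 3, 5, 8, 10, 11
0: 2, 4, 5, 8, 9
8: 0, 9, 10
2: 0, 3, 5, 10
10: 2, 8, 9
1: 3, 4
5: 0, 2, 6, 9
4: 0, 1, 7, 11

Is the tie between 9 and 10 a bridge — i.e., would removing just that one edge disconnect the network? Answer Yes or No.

Even without that edge, 9 still reaches 10 via 9 – 8 – 10, so the network stays connected. Not a bridge.

No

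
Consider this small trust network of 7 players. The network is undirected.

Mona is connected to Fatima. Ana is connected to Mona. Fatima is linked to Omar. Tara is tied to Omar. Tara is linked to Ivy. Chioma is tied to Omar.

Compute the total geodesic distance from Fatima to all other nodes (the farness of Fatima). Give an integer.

11

Distances from Fatima: Ana:2, Chioma:2, Ivy:3, Mona:1, Omar:1, Tara:2.
Sum = 2 + 2 + 3 + 1 + 1 + 2 = 11.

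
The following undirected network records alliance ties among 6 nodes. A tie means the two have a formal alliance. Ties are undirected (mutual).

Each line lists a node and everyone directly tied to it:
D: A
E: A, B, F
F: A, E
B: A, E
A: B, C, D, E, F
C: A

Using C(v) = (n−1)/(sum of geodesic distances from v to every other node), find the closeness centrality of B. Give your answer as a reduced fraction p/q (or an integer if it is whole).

Distances from B: A:1, C:2, D:2, E:1, F:2. Sum = 8.
n = 6, so closeness = 5/8.

5/8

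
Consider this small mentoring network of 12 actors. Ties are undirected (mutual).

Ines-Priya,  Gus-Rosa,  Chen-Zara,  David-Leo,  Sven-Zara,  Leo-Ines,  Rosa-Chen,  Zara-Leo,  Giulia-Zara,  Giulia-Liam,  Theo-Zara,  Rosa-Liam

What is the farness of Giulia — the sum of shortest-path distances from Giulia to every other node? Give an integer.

Distances from Giulia: Chen:2, David:3, Gus:3, Ines:3, Leo:2, Liam:1, Priya:4, Rosa:2, Sven:2, Theo:2, Zara:1.
Sum = 2 + 3 + 3 + 3 + 2 + 1 + 4 + 2 + 2 + 2 + 1 = 25.

25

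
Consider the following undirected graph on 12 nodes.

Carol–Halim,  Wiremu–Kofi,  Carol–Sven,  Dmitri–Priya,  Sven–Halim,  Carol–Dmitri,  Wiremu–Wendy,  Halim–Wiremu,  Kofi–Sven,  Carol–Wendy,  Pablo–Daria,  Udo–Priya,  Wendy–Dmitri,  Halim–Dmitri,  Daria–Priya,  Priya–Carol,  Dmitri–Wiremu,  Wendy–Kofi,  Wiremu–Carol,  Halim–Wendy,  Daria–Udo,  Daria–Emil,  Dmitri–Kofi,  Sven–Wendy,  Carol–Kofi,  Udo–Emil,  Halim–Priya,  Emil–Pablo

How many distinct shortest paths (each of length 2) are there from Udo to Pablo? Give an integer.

The shortest distance is 2. The length-2 paths are: Udo–Emil–Pablo; Udo–Daria–Pablo.
That gives 2 distinct shortest paths.

2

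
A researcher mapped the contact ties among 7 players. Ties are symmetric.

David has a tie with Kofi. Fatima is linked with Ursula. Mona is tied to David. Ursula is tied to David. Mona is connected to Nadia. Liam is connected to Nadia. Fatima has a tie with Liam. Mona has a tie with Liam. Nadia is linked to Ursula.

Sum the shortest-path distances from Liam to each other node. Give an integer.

Distances from Liam: David:2, Fatima:1, Kofi:3, Mona:1, Nadia:1, Ursula:2.
Sum = 2 + 1 + 3 + 1 + 1 + 2 = 10.

10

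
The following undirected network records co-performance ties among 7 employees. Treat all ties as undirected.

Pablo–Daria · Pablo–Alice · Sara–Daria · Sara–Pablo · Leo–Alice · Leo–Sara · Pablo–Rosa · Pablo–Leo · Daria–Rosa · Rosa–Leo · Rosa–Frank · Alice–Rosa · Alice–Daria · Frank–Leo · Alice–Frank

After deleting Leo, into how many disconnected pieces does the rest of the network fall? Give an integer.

Leo's neighbors (Alice, Frank, Pablo, Rosa, and Sara) remain reachable from one another through other ties, so the rest of the network stays in one piece.

1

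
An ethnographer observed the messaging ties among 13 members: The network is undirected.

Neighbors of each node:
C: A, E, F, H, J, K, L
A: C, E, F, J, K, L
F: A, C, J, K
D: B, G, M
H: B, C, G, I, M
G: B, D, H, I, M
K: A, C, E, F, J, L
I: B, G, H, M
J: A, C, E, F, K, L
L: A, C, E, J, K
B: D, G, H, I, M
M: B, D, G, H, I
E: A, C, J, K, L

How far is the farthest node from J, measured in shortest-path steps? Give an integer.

4

Distances from J: A:1, B:3, C:1, D:4, E:1, F:1, G:3, H:2, I:3, K:1, L:1, M:3.
The largest is 4 (to D), so the eccentricity of J is 4.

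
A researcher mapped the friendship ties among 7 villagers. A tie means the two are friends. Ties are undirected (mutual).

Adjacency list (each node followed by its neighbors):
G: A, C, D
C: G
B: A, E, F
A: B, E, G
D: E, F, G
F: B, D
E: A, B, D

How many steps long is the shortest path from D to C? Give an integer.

2

One shortest route is D – G – C, which uses 2 edges, and D and C are not directly tied, so nothing shorter exists. So d(D,C) = 2.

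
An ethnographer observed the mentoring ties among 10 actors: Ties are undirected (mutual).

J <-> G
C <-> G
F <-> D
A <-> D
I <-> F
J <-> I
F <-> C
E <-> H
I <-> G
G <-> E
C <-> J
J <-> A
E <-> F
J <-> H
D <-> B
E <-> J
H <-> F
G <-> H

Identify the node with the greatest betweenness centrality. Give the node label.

Unnormalized betweenness of each node: A:12/5, B:0, C:9/10, D:9, E:9/10, F:169/15, G:5/3, H:9/10, I:9/10, J:106/15.
F has the largest value, 169/15, making it the main broker — the node through which the most shortest paths run.

F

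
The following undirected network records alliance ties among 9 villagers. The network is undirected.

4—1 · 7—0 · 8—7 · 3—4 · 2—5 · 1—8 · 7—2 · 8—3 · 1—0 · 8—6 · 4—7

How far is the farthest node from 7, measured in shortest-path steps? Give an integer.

2

Distances from 7: 0:1, 1:2, 2:1, 3:2, 4:1, 5:2, 6:2, 8:1.
The largest is 2 (to 5, 1, 3, and 6), so the eccentricity of 7 is 2.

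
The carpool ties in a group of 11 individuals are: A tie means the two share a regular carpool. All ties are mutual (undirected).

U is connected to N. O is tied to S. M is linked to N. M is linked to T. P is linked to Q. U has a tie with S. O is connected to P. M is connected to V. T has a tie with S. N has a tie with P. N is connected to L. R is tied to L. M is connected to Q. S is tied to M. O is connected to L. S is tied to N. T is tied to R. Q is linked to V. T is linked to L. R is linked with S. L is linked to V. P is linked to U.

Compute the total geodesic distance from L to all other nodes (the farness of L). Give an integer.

Distances from L: M:2, N:1, O:1, P:2, Q:2, R:1, S:2, T:1, U:2, V:1.
Sum = 2 + 1 + 1 + 2 + 2 + 1 + 2 + 1 + 2 + 1 = 15.

15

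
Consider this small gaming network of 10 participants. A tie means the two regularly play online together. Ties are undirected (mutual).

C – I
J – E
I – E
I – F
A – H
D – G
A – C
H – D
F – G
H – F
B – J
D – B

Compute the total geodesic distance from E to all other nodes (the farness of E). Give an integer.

20

Distances from E: A:3, B:2, C:2, D:3, F:2, G:3, H:3, I:1, J:1.
Sum = 3 + 2 + 2 + 3 + 2 + 3 + 3 + 1 + 1 = 20.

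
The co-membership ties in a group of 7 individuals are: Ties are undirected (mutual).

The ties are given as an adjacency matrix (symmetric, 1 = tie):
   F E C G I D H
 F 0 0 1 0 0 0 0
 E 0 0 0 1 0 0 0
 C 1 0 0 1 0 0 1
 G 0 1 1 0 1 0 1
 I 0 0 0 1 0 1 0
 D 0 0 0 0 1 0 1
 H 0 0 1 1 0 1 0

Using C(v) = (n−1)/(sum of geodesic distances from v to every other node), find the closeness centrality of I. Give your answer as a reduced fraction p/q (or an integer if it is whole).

Distances from I: C:2, D:1, E:2, F:3, G:1, H:2. Sum = 11.
n = 7, so closeness = 6/11.

6/11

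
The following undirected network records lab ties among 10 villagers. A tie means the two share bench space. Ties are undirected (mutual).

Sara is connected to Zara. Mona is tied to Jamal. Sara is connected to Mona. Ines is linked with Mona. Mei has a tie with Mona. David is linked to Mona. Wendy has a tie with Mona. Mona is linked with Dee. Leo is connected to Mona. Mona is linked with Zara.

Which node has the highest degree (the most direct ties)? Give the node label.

Degrees — David:1, Dee:1, Ines:1, Jamal:1, Leo:1, Mei:1, Mona:9, Sara:2, Wendy:1, Zara:2.
The maximum is 9, attained only by Mona.

Mona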